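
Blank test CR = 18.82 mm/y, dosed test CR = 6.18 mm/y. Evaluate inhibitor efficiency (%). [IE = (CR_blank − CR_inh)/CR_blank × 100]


Apply the inhibitor-efficiency definition: IE = (CR_blank − CR_inh)/CR_blank × 100
IE = (18.82 − 6.18) / 18.82 × 100
IE = 12.64 / 18.82 × 100 = 67.2 %

67.2 %


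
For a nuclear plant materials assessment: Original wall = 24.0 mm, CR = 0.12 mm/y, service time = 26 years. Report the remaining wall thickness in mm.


Remaining wall = original − CR × time
t = 24.0 − 0.12*26 = 24.0 − 3.12 = 20.88 mm

20.88 mm


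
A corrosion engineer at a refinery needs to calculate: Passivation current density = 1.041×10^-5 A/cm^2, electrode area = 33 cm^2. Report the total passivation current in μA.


I = i_pass * A, then convert A → μA (×10^6)
I = 1.041×10^-5 * 33 * 10^6 = 343.53 μA

343.53 μA


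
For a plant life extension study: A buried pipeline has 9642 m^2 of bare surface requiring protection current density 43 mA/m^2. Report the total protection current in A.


I = area * current density, then convert mA → A (÷1000)
I = 9642 * 43 / 1000 = 414.61 A

414.61 A


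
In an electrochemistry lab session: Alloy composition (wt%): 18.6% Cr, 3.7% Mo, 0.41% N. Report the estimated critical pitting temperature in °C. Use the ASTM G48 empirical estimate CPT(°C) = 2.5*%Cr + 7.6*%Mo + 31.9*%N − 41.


Apply the ASTM G48 empirical CPT estimate: CPT(°C) = 2.5*%Cr + 7.6*%Mo + 31.9*%N − 41
2.5*18.6 = 46.5; 7.6*3.7 = 28.12; 31.9*0.41 = 13.079
CPT = 46.5 + 28.12 + 13.079 − 41 = 46.699 °C
Rounded to 0.1 °C: CPT ≈ 46.7 °C

46.7 °C


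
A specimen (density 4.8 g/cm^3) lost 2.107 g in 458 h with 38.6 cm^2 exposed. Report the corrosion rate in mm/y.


Apply the mm/y weight-loss relation: CR = 87600 * W / (D * A * T)
Numerator: 87600 * 2.107 = 184573.2
Denominator: 4.8 * 38.6 * 458 = 84858.24
CR = 184573.2 / 84858.24 = 2.175077 mm/y

2.175077 mm/y


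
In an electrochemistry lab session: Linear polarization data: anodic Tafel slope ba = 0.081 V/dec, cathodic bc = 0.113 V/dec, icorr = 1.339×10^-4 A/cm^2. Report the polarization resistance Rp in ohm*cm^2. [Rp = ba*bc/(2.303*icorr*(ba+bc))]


Apply the Stern-Geary equation: Rp = ba*bc / (2.303*icorr*(ba+bc))
ba*bc = 0.081*0.113 = 0.009153
ba+bc = 0.194; 2.303*icorr*(ba+bc) = 2.303*1.339×10^-4*0.194 = 5.982411×10^-5
Rp = 0.009153 / 5.982411×10^-5 = 153.0 ohm*cm^2

153.0 ohm*cm^2


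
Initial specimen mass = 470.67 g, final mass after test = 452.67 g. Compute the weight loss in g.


Weight loss = initial − final
WL = 470.67 − 452.67 = 18.0 g

18.0 g


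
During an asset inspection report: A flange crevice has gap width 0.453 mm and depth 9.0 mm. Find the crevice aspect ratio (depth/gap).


Aspect ratio = depth / gap
Ratio = 9.0 / 0.453 = 19.9

19.9


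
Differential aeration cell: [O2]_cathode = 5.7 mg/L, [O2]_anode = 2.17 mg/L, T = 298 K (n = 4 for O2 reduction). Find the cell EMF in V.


Apply the Nernst concentration-cell relation: E = (RT/nF)*ln(C_cathode/C_anode)
RT/nF = 8.314*298/(4*96485) = 0.00641958 V
ln(5.7/2.17) = 0.96574
E = 0.00641958 * 0.96574 = 0.0062 V

0.0062 V


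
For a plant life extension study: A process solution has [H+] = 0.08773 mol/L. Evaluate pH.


pH = −log10[H+]
pH = −log10(0.08773) = 1.06

1.06


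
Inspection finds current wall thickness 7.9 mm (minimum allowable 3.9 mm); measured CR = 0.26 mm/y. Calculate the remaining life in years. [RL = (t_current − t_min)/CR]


Apply the remaining-life relation: RL = (t_current − t_min) / CR
RL = (7.9 − 3.9) / 0.26 = 4.0 / 0.26 = 15.4 years

15.4 years


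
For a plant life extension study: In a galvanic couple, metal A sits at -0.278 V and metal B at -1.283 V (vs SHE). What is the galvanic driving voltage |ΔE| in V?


Driving voltage is the absolute potential difference.
|ΔE| = |-0.278 − (-1.283)| = 1.005 V

1.005 V


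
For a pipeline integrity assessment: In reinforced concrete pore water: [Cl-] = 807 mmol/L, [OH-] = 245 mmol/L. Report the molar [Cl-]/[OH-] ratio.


Threshold parameter = [Cl-] / [OH-] (molar basis; both in mmol/L, so units cancel)
Ratio = 807 / 245 = 3.29

3.29


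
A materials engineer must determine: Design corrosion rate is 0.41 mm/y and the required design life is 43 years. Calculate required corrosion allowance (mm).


Corrosion allowance = CR × design life
CA = 0.41 * 43 = 17.63 mm

17.63 mm


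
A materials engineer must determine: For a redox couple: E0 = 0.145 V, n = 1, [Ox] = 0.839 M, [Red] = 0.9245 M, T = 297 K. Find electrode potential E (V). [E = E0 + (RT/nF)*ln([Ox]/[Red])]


Apply the Nernst equation: E = E0 + (RT/nF)*ln([Ox]/[Red])
Step 1: RT/nF = 8.314*297/(1*96485) = 0.02559214 V
Step 2: [Ox]/[Red] = 0.839/0.9245 = 0.907518
Step 3: ln(0.907518) = -0.097042
Step 4: correction = 0.02559214 * -0.097042 = -0.0025 V
E = 0.145 + -0.0025 = 0.1425 V

0.1425 V


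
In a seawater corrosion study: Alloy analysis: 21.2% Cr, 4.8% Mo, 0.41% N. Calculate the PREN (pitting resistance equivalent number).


Apply the PREN formula: PREN = Cr + 3.3*Mo + 16*N
PREN = 21.2 + 3.3*4.8 + 16*0.41
PREN = 21.2 + 15.84 + 6.56 = 43.6

43.6


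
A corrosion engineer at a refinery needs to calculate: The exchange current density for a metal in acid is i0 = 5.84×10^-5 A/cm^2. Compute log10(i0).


i0 = 5.84×10^-5 A/cm^2
log10(i0) = -4.234

-4.234


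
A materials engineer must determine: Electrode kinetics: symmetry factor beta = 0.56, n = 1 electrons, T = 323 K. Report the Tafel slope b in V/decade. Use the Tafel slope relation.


Apply the Tafel slope relation: b = 2.303*R*T/(beta*n*F)
Numerator: 2.303 * 8.314 * 323 = 6184.53
Denominator: 0.56 * 1 * 96485 = 54031.6
b = 6184.53 / 54031.6 = 0.114 V/decade

0.114 V/decade


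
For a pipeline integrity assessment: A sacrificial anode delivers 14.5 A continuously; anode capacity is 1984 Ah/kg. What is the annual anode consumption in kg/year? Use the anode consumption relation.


Annual consumption = current * hours per year / capacity
Rate = 14.5 * 8760 / 1984 = 64.0 kg/year

64.0 kg/year


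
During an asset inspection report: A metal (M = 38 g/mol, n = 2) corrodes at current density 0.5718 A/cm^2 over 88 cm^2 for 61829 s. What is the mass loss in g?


Apply Faraday's law: m = i*A*t*M / (n*F)
Total charge passed Q = i*A*t = 0.5718*88*61829 = 3111136.3536 C
m = Q*M/(n*F) = 3111136.3536*38/(2*96485) = 612.651 g

612.651 g


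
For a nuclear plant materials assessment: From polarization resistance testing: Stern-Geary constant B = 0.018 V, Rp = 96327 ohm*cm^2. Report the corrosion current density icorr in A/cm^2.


Apply the Stern-Geary relation: icorr = B / Rp
icorr = 0.018 / 96327 = 1.869×10^-7 A/cm^2

1.869×10^-7 A/cm^2


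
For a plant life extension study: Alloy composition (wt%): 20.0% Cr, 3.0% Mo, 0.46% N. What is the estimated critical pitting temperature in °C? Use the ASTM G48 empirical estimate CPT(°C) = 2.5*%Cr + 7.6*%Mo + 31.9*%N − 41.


Apply the ASTM G48 empirical CPT estimate: CPT(°C) = 2.5*%Cr + 7.6*%Mo + 31.9*%N − 41
2.5*20.0 = 50; 7.6*3.0 = 22.8; 31.9*0.46 = 14.674
CPT = 50 + 22.8 + 14.674 − 41 = 46.474 °C
Rounded to 0.1 °C: CPT ≈ 46.5 °C

46.5 °C


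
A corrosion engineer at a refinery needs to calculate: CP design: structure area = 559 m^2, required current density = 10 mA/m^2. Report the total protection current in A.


I = area * current density, then convert mA → A (÷1000)
I = 559 * 10 / 1000 = 5.59 A

5.59 A


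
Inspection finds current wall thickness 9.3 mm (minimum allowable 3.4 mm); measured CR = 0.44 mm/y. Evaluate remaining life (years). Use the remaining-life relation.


Apply the remaining-life relation: RL = (t_current − t_min) / CR
RL = (9.3 − 3.4) / 0.44 = 5.9 / 0.44 = 13.4 years

13.4 years


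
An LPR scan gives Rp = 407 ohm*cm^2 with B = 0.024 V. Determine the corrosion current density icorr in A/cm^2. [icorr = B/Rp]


Apply the Stern-Geary relation: icorr = B / Rp
icorr = 0.024 / 407 = 5.897×10^-5 A/cm^2

5.897×10^-5 A/cm^2


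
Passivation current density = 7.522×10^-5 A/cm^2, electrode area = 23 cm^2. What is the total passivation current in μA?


I = i_pass * A, then convert A → μA (×10^6)
I = 7.522×10^-5 * 23 * 10^6 = 1730.06 μA

1730.06 μA


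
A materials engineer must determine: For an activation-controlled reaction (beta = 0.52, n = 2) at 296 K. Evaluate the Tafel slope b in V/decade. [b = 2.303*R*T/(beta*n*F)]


Apply the Tafel slope relation: b = 2.303*R*T/(beta*n*F)
Numerator: 2.303 * 8.314 * 296 = 5667.55
Denominator: 0.52 * 2 * 96485 = 100344.4
b = 5667.55 / 100344.4 = 0.056 V/decade

0.056 V/decade


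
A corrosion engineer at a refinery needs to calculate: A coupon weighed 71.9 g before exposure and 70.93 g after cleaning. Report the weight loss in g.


Weight loss = initial − final
WL = 71.9 − 70.93 = 0.97 g

0.97 g


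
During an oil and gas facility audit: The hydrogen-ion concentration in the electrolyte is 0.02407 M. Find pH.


pH = −log10[H+]
pH = −log10(0.02407) = 1.62

1.62


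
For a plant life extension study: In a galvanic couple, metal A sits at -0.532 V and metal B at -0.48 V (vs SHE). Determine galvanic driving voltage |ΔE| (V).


Driving voltage is the absolute potential difference.
|ΔE| = |-0.532 − (-0.48)| = 0.052 V

0.052 V


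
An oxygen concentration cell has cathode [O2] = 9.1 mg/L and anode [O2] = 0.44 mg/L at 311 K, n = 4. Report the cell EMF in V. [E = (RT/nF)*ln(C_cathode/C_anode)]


Apply the Nernst concentration-cell relation: E = (RT/nF)*ln(C_cathode/C_anode)
RT/nF = 8.314*311/(4*96485) = 0.00669963 V
ln(9.1/0.44) = 3.02925
E = 0.00669963 * 3.02925 = 0.02029 V

0.02029 V


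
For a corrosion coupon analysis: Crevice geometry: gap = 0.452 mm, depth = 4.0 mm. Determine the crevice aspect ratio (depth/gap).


Aspect ratio = depth / gap
Ratio = 4.0 / 0.452 = 8.8

8.8


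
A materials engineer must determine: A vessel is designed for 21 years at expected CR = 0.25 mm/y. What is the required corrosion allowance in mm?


Corrosion allowance = CR × design life
CA = 0.25 * 21 = 5.25 mm

5.25 mm


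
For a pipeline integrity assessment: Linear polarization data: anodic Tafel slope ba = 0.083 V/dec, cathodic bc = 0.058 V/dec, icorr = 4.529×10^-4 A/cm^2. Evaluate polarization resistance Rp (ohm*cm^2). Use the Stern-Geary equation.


Apply the Stern-Geary equation: Rp = ba*bc / (2.303*icorr*(ba+bc))
ba*bc = 0.083*0.058 = 0.004814
ba+bc = 0.141; 2.303*icorr*(ba+bc) = 2.303*4.529×10^-4*0.141 = 1.4706705×10^-4
Rp = 0.004814 / 1.4706705×10^-4 = 32.7 ohm*cm^2

32.7 ohm*cm^2


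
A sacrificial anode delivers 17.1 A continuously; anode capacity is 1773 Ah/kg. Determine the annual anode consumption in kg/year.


Annual consumption = current * hours per year / capacity
Rate = 17.1 * 8760 / 1773 = 84.5 kg/year

84.5 kg/year


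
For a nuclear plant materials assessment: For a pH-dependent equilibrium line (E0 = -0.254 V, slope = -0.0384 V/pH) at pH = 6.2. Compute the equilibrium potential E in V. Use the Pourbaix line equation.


Apply the Pourbaix line equation: E = E0 + slope*pH
E = -0.254 + (-0.0384)*6.2 = -0.254 + (-0.23808) = -0.49208 V
Rounded to 4 decimal places: E = -0.4921 V

-0.4921 V


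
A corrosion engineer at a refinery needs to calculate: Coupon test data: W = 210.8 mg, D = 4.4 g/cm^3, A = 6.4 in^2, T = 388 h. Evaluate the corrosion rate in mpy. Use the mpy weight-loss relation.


Apply the mpy weight-loss relation: CR = 534 * W / (D * A * T)
Numerator: 534 * 210.8 = 112567.2
Denominator: 4.4 * 6.4 * 388 = 10926.08
CR = 112567.2 / 10926.08 = 10.30262 mpy

10.30262 mpy


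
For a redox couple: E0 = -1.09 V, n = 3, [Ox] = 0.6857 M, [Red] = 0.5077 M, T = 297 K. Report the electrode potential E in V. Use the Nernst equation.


Apply the Nernst equation: E = E0 + (RT/nF)*ln([Ox]/[Red])
Step 1: RT/nF = 8.314*297/(3*96485) = 0.00853071 V
Step 2: [Ox]/[Red] = 0.6857/0.5077 = 1.350601
Step 3: ln(1.350601) = 0.30055
Step 4: correction = 0.00853071 * 0.30055 = 0.003 V
E = -1.09 + 0.003 = -1.087 V

-1.087 V


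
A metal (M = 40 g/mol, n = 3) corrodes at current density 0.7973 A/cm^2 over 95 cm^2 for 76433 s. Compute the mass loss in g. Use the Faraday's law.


Apply Faraday's law: m = i*A*t*M / (n*F)
Total charge passed Q = i*A*t = 0.7973*95*76433 = 5789302.9355 C
m = Q*M/(n*F) = 5789302.9355*40/(3*96485) = 800.028 g

800.028 g


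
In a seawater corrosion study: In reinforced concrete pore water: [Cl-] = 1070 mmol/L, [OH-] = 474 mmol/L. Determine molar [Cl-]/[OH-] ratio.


Threshold parameter = [Cl-] / [OH-] (molar basis; both in mmol/L, so units cancel)
Ratio = 1070 / 474 = 2.26

2.26


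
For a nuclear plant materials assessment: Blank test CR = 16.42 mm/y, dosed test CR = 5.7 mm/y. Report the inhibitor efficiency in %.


Apply the inhibitor-efficiency definition: IE = (CR_blank − CR_inh)/CR_blank × 100
IE = (16.42 − 5.7) / 16.42 × 100
IE = 10.72 / 16.42 × 100 = 65.3 %

65.3 %


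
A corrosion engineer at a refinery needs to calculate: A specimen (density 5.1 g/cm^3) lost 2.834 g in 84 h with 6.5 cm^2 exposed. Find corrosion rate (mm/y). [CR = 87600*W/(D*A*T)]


Apply the mm/y weight-loss relation: CR = 87600 * W / (D * A * T)
Numerator: 87600 * 2.834 = 248258.4
Denominator: 5.1 * 6.5 * 84 = 2784.6
CR = 248258.4 / 2784.6 = 89.1541 mm/y

89.1541 mm/y


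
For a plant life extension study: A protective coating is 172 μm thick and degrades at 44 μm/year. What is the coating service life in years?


Service life = thickness / degradation rate
Life = 172 / 44 = 3.9 years

3.9 years


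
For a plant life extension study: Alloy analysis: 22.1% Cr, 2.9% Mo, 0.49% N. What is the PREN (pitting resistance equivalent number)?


Apply the PREN formula: PREN = Cr + 3.3*Mo + 16*N
PREN = 22.1 + 3.3*2.9 + 16*0.49
PREN = 22.1 + 9.57 + 7.84 = 39.51

39.51


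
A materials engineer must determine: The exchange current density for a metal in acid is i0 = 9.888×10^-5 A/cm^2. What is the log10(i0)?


i0 = 9.888×10^-5 A/cm^2
log10(i0) = -4.005

-4.005


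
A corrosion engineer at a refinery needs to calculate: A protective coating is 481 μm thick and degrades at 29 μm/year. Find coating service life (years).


Service life = thickness / degradation rate
Life = 481 / 29 = 16.6 years

16.6 years


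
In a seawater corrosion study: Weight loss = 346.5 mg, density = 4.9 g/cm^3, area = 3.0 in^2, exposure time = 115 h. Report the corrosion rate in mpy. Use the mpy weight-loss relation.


Apply the mpy weight-loss relation: CR = 534 * W / (D * A * T)
Numerator: 534 * 346.5 = 185031.0
Denominator: 4.9 * 3.0 * 115 = 1690.5
CR = 185031.0 / 1690.5 = 109.45342 mpy

109.45342 mpy


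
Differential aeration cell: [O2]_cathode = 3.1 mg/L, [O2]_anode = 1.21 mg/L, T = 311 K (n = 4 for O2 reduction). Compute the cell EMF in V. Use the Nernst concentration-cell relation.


Apply the Nernst concentration-cell relation: E = (RT/nF)*ln(C_cathode/C_anode)
RT/nF = 8.314*311/(4*96485) = 0.00669963 V
ln(3.1/1.21) = 0.94078
E = 0.00669963 * 0.94078 = 0.0063 V

0.0063 V


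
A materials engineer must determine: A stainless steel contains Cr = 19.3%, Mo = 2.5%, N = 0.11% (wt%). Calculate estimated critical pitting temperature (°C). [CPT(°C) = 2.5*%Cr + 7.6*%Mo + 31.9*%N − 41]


Apply the ASTM G48 empirical CPT estimate: CPT(°C) = 2.5*%Cr + 7.6*%Mo + 31.9*%N − 41
2.5*19.3 = 48.25; 7.6*2.5 = 19; 31.9*0.11 = 3.509
CPT = 48.25 + 19 + 3.509 − 41 = 29.759 °C
Rounded to 0.1 °C: CPT ≈ 29.8 °C

29.8 °C


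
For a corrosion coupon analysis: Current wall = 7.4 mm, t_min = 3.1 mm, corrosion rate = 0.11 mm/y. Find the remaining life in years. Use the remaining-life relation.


Apply the remaining-life relation: RL = (t_current − t_min) / CR
RL = (7.4 − 3.1) / 0.11 = 4.3 / 0.11 = 39.1 years

39.1 years


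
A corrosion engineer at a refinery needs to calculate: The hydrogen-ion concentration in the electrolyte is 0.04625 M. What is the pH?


pH = −log10[H+]
pH = −log10(0.04625) = 1.33

1.33


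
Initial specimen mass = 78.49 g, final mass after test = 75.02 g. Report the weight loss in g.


Weight loss = initial − final
WL = 78.49 − 75.02 = 3.47 g

3.47 g


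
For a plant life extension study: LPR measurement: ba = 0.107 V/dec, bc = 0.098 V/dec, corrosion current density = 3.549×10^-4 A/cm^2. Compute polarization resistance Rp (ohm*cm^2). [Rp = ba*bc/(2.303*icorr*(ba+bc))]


Apply the Stern-Geary equation: Rp = ba*bc / (2.303*icorr*(ba+bc))
ba*bc = 0.107*0.098 = 0.010486
ba+bc = 0.205; 2.303*icorr*(ba+bc) = 2.303*3.549×10^-4*0.205 = 1.6755361×10^-4
Rp = 0.010486 / 1.6755361×10^-4 = 62.6 ohm*cm^2

62.6 ohm*cm^2


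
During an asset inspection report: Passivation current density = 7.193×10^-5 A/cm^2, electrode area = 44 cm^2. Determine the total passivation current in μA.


I = i_pass * A, then convert A → μA (×10^6)
I = 7.193×10^-5 * 44 * 10^6 = 3164.92 μA

3164.92 μA


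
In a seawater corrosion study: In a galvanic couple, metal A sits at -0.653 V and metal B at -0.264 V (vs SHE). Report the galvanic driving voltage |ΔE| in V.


Driving voltage is the absolute potential difference.
|ΔE| = |-0.653 − (-0.264)| = 0.389 V

0.389 V


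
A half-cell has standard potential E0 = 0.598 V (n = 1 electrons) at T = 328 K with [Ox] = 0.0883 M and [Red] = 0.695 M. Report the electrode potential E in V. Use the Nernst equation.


Apply the Nernst equation: E = E0 + (RT/nF)*ln([Ox]/[Red])
Step 1: RT/nF = 8.314*328/(1*96485) = 0.02826338 V
Step 2: [Ox]/[Red] = 0.0883/0.695 = 0.12705
Step 3: ln(0.12705) = -2.063175
Step 4: correction = 0.02826338 * -2.063175 = -0.058 V
E = 0.598 + -0.058 = 0.54 V

0.54 V


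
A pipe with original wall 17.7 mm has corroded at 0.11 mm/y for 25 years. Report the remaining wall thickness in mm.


Remaining wall = original − CR × time
t = 17.7 − 0.11*25 = 17.7 − 2.75 = 14.95 mm

14.95 mm


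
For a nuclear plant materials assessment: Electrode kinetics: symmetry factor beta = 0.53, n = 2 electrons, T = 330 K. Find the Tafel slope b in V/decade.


Apply the Tafel slope relation: b = 2.303*R*T/(beta*n*F)
Numerator: 2.303 * 8.314 * 330 = 6318.56
Denominator: 0.53 * 2 * 96485 = 102274.1
b = 6318.56 / 102274.1 = 0.062 V/decade

0.062 V/decade


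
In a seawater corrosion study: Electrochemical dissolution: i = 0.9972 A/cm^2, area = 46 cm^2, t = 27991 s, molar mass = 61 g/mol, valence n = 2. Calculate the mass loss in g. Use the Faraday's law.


Apply Faraday's law: m = i*A*t*M / (n*F)
Total charge passed Q = i*A*t = 0.9972*46*27991 = 1283980.7592 C
m = Q*M/(n*F) = 1283980.7592*61/(2*96485) = 405.8808 g

405.8808 g


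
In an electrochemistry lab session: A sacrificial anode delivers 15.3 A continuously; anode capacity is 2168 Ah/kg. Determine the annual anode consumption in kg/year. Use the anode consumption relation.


Annual consumption = current * hours per year / capacity
Rate = 15.3 * 8760 / 2168 = 61.8 kg/year

61.8 kg/year


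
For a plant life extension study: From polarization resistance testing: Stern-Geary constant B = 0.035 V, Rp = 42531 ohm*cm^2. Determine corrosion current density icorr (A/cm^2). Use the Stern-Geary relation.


Apply the Stern-Geary relation: icorr = B / Rp
icorr = 0.035 / 42531 = 8.229×10^-7 A/cm^2

8.229×10^-7 A/cm^2


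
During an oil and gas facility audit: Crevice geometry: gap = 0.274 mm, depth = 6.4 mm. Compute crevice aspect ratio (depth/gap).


Aspect ratio = depth / gap
Ratio = 6.4 / 0.274 = 23.4

23.4


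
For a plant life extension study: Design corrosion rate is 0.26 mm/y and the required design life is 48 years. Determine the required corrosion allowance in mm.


Corrosion allowance = CR × design life
CA = 0.26 * 48 = 12.48 mm

12.48 mm


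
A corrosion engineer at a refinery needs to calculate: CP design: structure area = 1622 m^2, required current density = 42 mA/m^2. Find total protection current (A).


I = area * current density, then convert mA → A (÷1000)
I = 1622 * 42 / 1000 = 68.12 A

68.12 A


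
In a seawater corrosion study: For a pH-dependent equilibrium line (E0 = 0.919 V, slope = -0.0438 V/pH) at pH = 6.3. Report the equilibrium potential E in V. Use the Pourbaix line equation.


Apply the Pourbaix line equation: E = E0 + slope*pH
E = 0.919 + (-0.0438)*6.3 = 0.919 + (-0.27594) = 0.64306 V
Rounded to 3 decimal places: E = 0.643 V

0.643 V


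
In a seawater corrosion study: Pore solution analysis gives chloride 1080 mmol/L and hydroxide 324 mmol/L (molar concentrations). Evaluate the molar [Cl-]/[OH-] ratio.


Threshold parameter = [Cl-] / [OH-] (molar basis; both in mmol/L, so units cancel)
Ratio = 1080 / 324 = 3.33

3.33


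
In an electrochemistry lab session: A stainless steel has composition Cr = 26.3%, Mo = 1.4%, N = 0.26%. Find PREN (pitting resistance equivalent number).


Apply the PREN formula: PREN = Cr + 3.3*Mo + 16*N
PREN = 26.3 + 3.3*1.4 + 16*0.26
PREN = 26.3 + 4.62 + 4.16 = 35.08

35.08


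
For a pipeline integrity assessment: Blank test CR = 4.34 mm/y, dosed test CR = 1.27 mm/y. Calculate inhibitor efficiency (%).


Apply the inhibitor-efficiency definition: IE = (CR_blank − CR_inh)/CR_blank × 100
IE = (4.34 − 1.27) / 4.34 × 100
IE = 3.07 / 4.34 × 100 = 70.7 %

70.7 %


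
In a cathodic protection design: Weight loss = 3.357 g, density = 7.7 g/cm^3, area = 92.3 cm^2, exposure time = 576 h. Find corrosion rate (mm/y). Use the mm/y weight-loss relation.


Apply the mm/y weight-loss relation: CR = 87600 * W / (D * A * T)
Numerator: 87600 * 3.357 = 294073.2
Denominator: 7.7 * 92.3 * 576 = 409368.96
CR = 294073.2 / 409368.96 = 0.7184 mm/y

0.7184 mm/y


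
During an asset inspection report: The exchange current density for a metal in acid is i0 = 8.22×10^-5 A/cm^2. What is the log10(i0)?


i0 = 8.22×10^-5 A/cm^2
log10(i0) = -4.085

-4.085


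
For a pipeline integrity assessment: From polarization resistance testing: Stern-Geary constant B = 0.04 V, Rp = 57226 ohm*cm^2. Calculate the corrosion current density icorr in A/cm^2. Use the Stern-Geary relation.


Apply the Stern-Geary relation: icorr = B / Rp
icorr = 0.04 / 57226 = 6.99×10^-7 A/cm^2

6.99×10^-7 A/cm^2


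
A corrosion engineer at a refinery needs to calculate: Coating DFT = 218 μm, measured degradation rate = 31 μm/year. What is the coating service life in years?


Service life = thickness / degradation rate
Life = 218 / 31 = 7.0 years

7.0 years


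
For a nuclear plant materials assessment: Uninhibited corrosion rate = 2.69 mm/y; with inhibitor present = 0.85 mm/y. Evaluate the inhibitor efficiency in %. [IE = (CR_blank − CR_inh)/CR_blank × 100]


Apply the inhibitor-efficiency definition: IE = (CR_blank − CR_inh)/CR_blank × 100
IE = (2.69 − 0.85) / 2.69 × 100
IE = 1.84 / 2.69 × 100 = 68.4 %

68.4 %


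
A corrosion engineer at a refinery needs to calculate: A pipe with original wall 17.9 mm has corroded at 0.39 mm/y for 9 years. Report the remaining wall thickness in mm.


Remaining wall = original − CR × time
t = 17.9 − 0.39*9 = 17.9 − 3.51 = 14.39 mm

14.39 mm


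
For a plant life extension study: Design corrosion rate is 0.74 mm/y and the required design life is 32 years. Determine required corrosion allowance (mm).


Corrosion allowance = CR × design life
CA = 0.74 * 32 = 23.68 mm

23.68 mm


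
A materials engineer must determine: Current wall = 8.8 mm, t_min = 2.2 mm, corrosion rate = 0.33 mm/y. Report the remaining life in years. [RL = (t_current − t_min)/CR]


Apply the remaining-life relation: RL = (t_current − t_min) / CR
RL = (8.8 − 2.2) / 0.33 = 6.6 / 0.33 = 20.0 years

20.0 years


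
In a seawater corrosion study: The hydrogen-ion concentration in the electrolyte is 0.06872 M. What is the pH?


pH = −log10[H+]
pH = −log10(0.06872) = 1.16

1.16


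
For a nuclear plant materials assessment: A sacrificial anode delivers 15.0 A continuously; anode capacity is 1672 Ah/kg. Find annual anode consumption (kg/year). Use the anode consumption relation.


Annual consumption = current * hours per year / capacity
Rate = 15.0 * 8760 / 1672 = 78.6 kg/year

78.6 kg/year


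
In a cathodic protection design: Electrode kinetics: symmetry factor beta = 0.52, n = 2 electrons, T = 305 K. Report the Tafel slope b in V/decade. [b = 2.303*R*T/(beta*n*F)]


Apply the Tafel slope relation: b = 2.303*R*T/(beta*n*F)
Numerator: 2.303 * 8.314 * 305 = 5839.88
Denominator: 0.52 * 2 * 96485 = 100344.4
b = 5839.88 / 100344.4 = 0.058 V/decade

0.058 V/decade


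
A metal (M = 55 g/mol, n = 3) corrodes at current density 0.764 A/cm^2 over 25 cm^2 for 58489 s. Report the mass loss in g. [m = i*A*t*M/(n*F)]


Apply Faraday's law: m = i*A*t*M / (n*F)
Total charge passed Q = i*A*t = 0.764*25*58489 = 1117139.9 C
m = Q*M/(n*F) = 1117139.9*55/(3*96485) = 212.2703 g

212.2703 g


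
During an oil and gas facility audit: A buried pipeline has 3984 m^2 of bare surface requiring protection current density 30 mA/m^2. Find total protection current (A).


I = area * current density, then convert mA → A (÷1000)
I = 3984 * 30 / 1000 = 119.52 A

119.52 A


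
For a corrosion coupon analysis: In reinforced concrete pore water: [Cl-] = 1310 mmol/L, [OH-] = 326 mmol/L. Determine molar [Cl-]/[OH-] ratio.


Threshold parameter = [Cl-] / [OH-] (molar basis; both in mmol/L, so units cancel)
Ratio = 1310 / 326 = 4.02

4.02


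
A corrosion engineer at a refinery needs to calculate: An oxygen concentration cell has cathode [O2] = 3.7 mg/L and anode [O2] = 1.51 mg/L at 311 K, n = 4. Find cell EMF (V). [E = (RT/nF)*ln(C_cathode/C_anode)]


Apply the Nernst concentration-cell relation: E = (RT/nF)*ln(C_cathode/C_anode)
RT/nF = 8.314*311/(4*96485) = 0.00669963 V
ln(3.7/1.51) = 0.89622
E = 0.00669963 * 0.89622 = 0.006 V

0.006 V


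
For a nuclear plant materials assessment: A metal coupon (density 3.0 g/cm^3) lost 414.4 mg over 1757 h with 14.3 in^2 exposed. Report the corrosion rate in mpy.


Apply the mpy weight-loss relation: CR = 534 * W / (D * A * T)
Numerator: 534 * 414.4 = 221289.6
Denominator: 3.0 * 14.3 * 1757 = 75375.3
CR = 221289.6 / 75375.3 = 2.9358 mpy

2.9358 mpy


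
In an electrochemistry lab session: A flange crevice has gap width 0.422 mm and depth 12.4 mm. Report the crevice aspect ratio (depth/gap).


Aspect ratio = depth / gap
Ratio = 12.4 / 0.422 = 29.4

29.4


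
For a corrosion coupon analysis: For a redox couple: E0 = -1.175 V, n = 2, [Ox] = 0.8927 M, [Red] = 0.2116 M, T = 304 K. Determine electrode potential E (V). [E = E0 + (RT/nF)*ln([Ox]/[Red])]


Apply the Nernst equation: E = E0 + (RT/nF)*ln([Ox]/[Red])
Step 1: RT/nF = 8.314*304/(2*96485) = 0.01309766 V
Step 2: [Ox]/[Red] = 0.8927/0.2116 = 4.218809
Step 3: ln(4.218809) = 1.439553
Step 4: correction = 0.01309766 * 1.439553 = 0.019 V
E = -1.175 + 0.019 = -1.156 V

-1.156 V


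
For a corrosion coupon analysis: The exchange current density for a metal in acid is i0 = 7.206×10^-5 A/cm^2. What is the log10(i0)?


i0 = 7.206×10^-5 A/cm^2
log10(i0) = -4.142

-4.142


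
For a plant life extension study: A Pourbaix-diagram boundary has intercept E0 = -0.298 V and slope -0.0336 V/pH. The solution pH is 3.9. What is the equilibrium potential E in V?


Apply the Pourbaix line equation: E = E0 + slope*pH
E = -0.298 + (-0.0336)*3.9 = -0.298 + (-0.13104) = -0.42904 V
Rounded to 3 decimal places: E = -0.429 V

-0.429 V


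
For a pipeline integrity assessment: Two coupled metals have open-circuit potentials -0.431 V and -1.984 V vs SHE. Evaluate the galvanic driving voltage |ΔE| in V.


Driving voltage is the absolute potential difference.
|ΔE| = |-0.431 − (-1.984)| = 1.553 V

1.553 V


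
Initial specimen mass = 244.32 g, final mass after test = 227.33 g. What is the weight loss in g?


Weight loss = initial − final
WL = 244.32 − 227.33 = 16.99 g

16.99 g


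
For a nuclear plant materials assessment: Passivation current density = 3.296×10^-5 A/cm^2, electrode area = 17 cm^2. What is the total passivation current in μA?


I = i_pass * A, then convert A → μA (×10^6)
I = 3.296×10^-5 * 17 * 10^6 = 560.32 μA

560.32 μA


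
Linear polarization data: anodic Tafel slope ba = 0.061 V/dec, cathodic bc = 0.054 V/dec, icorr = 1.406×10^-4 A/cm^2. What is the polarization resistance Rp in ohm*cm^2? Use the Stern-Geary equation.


Apply the Stern-Geary equation: Rp = ba*bc / (2.303*icorr*(ba+bc))
ba*bc = 0.061*0.054 = 0.003294
ba+bc = 0.115; 2.303*icorr*(ba+bc) = 2.303*1.406×10^-4*0.115 = 3.7237207×10^-5
Rp = 0.003294 / 3.7237207×10^-5 = 88.5 ohm*cm^2

88.5 ohm*cm^2


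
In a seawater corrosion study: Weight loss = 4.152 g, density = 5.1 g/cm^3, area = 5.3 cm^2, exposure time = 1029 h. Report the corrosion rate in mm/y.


Apply the mm/y weight-loss relation: CR = 87600 * W / (D * A * T)
Numerator: 87600 * 4.152 = 363715.2
Denominator: 5.1 * 5.3 * 1029 = 27813.87
CR = 363715.2 / 27813.87 = 13.0768 mm/y

13.0768 mm/y


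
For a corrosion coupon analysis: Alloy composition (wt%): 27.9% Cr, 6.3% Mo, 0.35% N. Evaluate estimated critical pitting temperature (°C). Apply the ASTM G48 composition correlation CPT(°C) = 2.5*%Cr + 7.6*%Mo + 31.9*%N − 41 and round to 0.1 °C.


Apply the ASTM G48 empirical CPT estimate: CPT(°C) = 2.5*%Cr + 7.6*%Mo + 31.9*%N − 41
2.5*27.9 = 69.75; 7.6*6.3 = 47.88; 31.9*0.35 = 11.165
CPT = 69.75 + 47.88 + 11.165 − 41 = 87.795 °C
Rounded to 0.1 °C: CPT ≈ 87.8 °C

87.8 °C


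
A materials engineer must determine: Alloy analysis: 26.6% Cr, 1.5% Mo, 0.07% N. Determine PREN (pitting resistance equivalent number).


Apply the PREN formula: PREN = Cr + 3.3*Mo + 16*N
PREN = 26.6 + 3.3*1.5 + 16*0.07
PREN = 26.6 + 4.95 + 1.12 = 32.67

32.67


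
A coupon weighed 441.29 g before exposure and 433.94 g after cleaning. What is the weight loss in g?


Weight loss = initial − final
WL = 441.29 − 433.94 = 7.35 g

7.35 g


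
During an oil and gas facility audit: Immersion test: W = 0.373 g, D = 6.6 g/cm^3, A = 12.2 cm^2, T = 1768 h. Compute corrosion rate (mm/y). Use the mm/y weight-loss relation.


Apply the mm/y weight-loss relation: CR = 87600 * W / (D * A * T)
Numerator: 87600 * 0.373 = 32674.8
Denominator: 6.6 * 12.2 * 1768 = 142359.36
CR = 32674.8 / 142359.36 = 0.2295 mm/y

0.2295 mm/y


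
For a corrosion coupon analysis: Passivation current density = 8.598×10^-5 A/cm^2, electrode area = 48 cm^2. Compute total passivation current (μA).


I = i_pass * A, then convert A → μA (×10^6)
I = 8.598×10^-5 * 48 * 10^6 = 4127.04 μA

4127.04 μA


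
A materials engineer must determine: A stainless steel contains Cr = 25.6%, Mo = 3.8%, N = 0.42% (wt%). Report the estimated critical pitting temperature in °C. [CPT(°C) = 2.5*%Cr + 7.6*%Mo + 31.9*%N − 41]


Apply the ASTM G48 empirical CPT estimate: CPT(°C) = 2.5*%Cr + 7.6*%Mo + 31.9*%N − 41
2.5*25.6 = 64; 7.6*3.8 = 28.88; 31.9*0.42 = 13.398
CPT = 64 + 28.88 + 13.398 − 41 = 65.278 °C
Rounded to 0.1 °C: CPT ≈ 65.3 °C

65.3 °C


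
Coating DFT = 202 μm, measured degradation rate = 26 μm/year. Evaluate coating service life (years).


Service life = thickness / degradation rate
Life = 202 / 26 = 7.8 years

7.8 years


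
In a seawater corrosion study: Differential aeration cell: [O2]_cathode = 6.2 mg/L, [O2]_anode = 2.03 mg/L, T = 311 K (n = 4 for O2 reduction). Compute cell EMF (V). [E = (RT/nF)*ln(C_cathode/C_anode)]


Apply the Nernst concentration-cell relation: E = (RT/nF)*ln(C_cathode/C_anode)
RT/nF = 8.314*311/(4*96485) = 0.00669963 V
ln(6.2/2.03) = 1.11651
E = 0.00669963 * 1.11651 = 0.00748 V

0.00748 V


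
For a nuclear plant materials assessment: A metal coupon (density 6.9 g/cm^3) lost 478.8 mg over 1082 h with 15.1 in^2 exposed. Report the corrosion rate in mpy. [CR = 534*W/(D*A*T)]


Apply the mpy weight-loss relation: CR = 534 * W / (D * A * T)
Numerator: 534 * 478.8 = 255679.2
Denominator: 6.9 * 15.1 * 1082 = 112733.58
CR = 255679.2 / 112733.58 = 2.268 mpy

2.268 mpy


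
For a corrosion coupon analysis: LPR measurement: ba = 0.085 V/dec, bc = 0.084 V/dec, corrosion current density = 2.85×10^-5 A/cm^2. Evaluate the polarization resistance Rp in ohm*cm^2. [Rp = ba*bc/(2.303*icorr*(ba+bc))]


Apply the Stern-Geary equation: Rp = ba*bc / (2.303*icorr*(ba+bc))
ba*bc = 0.085*0.084 = 0.00714
ba+bc = 0.169; 2.303*icorr*(ba+bc) = 2.303*2.85×10^-5*0.169 = 1.10924×10^-5
Rp = 0.00714 / 1.10924×10^-5 = 643.7 ohm*cm^2

643.7 ohm*cm^2


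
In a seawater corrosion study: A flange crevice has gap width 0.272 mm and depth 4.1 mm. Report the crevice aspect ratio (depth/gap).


Aspect ratio = depth / gap
Ratio = 4.1 / 0.272 = 15.1

15.1


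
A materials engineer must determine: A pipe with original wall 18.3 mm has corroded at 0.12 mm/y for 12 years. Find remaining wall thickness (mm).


Remaining wall = original − CR × time
t = 18.3 − 0.12*12 = 18.3 − 1.44 = 16.86 mm

16.86 mm


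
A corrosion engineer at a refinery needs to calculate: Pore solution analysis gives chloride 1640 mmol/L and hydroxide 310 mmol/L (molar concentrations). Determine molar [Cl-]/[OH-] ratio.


Threshold parameter = [Cl-] / [OH-] (molar basis; both in mmol/L, so units cancel)
Ratio = 1640 / 310 = 5.29

5.29


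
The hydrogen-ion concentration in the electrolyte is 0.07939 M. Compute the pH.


pH = −log10[H+]
pH = −log10(0.07939) = 1.1

1.1


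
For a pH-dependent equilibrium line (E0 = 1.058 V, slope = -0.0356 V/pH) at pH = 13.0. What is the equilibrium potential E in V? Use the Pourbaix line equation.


Apply the Pourbaix line equation: E = E0 + slope*pH
E = 1.058 + (-0.0356)*13.0 = 1.058 + (-0.4628) = 0.5952 V
Rounded to 3 decimal places: E = 0.595 V

0.595 V


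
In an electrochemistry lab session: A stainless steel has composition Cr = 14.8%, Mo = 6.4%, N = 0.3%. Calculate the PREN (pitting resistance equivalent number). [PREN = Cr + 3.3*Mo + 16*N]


Apply the PREN formula: PREN = Cr + 3.3*Mo + 16*N
PREN = 14.8 + 3.3*6.4 + 16*0.3
PREN = 14.8 + 21.12 + 4.8 = 40.72

40.72


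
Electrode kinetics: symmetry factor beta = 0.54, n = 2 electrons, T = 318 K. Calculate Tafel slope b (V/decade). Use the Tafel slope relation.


Apply the Tafel slope relation: b = 2.303*R*T/(beta*n*F)
Numerator: 2.303 * 8.314 * 318 = 6088.79
Denominator: 0.54 * 2 * 96485 = 104203.8
b = 6088.79 / 104203.8 = 0.058 V/decade

0.058 V/decade


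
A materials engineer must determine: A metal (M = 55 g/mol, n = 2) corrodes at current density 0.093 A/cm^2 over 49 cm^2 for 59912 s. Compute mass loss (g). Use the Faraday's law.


Apply Faraday's law: m = i*A*t*M / (n*F)
Total charge passed Q = i*A*t = 0.093*49*59912 = 273018.984 C
m = Q*M/(n*F) = 273018.984*55/(2*96485) = 77.815 g

77.815 g


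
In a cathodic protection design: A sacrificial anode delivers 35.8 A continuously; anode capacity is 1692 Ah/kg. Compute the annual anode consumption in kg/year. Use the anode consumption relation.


Annual consumption = current * hours per year / capacity
Rate = 35.8 * 8760 / 1692 = 185.3 kg/year

185.3 kg/year


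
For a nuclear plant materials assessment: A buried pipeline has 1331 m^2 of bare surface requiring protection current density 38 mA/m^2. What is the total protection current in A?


I = area * current density, then convert mA → A (÷1000)
I = 1331 * 38 / 1000 = 50.58 A

50.58 A


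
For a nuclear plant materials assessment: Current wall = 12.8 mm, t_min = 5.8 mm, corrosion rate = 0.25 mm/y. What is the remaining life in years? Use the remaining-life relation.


Apply the remaining-life relation: RL = (t_current − t_min) / CR
RL = (12.8 − 5.8) / 0.25 = 7.0 / 0.25 = 28.0 years

28.0 years


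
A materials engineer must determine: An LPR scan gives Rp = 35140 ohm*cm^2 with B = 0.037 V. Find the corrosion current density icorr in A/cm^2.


Apply the Stern-Geary relation: icorr = B / Rp
icorr = 0.037 / 35140 = 1.053×10^-6 A/cm^2

1.053×10^-6 A/cm^2


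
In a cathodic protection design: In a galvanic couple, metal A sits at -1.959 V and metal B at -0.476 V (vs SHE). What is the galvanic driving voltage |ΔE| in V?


Driving voltage is the absolute potential difference.
|ΔE| = |-1.959 − (-0.476)| = 1.483 V

1.483 V


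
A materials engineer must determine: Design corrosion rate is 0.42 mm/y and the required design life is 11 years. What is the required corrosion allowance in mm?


Corrosion allowance = CR × design life
CA = 0.42 * 11 = 4.62 mm

4.62 mm


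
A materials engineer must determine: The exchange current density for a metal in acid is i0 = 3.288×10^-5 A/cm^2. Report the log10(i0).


i0 = 3.288×10^-5 A/cm^2
log10(i0) = -4.483

-4.483


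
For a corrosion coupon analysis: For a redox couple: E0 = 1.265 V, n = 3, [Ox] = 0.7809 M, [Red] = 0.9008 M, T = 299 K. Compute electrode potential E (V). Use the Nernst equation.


Apply the Nernst equation: E = E0 + (RT/nF)*ln([Ox]/[Red])
Step 1: RT/nF = 8.314*299/(3*96485) = 0.00858816 V
Step 2: [Ox]/[Red] = 0.7809/0.9008 = 0.866896
Step 3: ln(0.866896) = -0.142836
Step 4: correction = 0.00858816 * -0.142836 = -0.0012 V
E = 1.265 + -0.0012 = 1.2638 V

1.2638 V


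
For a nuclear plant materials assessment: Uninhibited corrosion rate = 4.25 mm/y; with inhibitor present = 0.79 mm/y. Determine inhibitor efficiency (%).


Apply the inhibitor-efficiency definition: IE = (CR_blank − CR_inh)/CR_blank × 100
IE = (4.25 − 0.79) / 4.25 × 100
IE = 3.46 / 4.25 × 100 = 81.4 %

81.4 %


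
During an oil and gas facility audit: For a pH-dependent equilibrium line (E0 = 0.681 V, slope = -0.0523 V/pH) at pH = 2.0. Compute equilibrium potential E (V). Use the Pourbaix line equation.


Apply the Pourbaix line equation: E = E0 + slope*pH
E = 0.681 + (-0.0523)*2.0 = 0.681 + (-0.1046) = 0.5764 V
Rounded to 3 decimal places: E = 0.576 V

0.576 V


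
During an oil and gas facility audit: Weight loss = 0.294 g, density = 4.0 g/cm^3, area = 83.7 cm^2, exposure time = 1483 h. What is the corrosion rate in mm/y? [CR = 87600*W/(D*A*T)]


Apply the mm/y weight-loss relation: CR = 87600 * W / (D * A * T)
Numerator: 87600 * 0.294 = 25754.4
Denominator: 4.0 * 83.7 * 1483 = 496508.4
CR = 25754.4 / 496508.4 = 0.05187 mm/y

0.05187 mm/y


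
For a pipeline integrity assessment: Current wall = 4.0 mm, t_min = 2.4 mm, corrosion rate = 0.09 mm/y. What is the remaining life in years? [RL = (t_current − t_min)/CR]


Apply the remaining-life relation: RL = (t_current − t_min) / CR
RL = (4.0 − 2.4) / 0.09 = 1.6 / 0.09 = 17.8 years

17.8 years


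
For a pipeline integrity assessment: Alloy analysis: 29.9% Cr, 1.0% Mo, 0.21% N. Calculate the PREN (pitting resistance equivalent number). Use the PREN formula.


Apply the PREN formula: PREN = Cr + 3.3*Mo + 16*N
PREN = 29.9 + 3.3*1.0 + 16*0.21
PREN = 29.9 + 3.3 + 3.36 = 36.56

36.56


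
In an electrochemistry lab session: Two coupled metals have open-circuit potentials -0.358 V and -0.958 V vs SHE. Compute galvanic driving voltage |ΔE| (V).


Driving voltage is the absolute potential difference.
|ΔE| = |-0.358 − (-0.958)| = 0.6 V

0.6 V


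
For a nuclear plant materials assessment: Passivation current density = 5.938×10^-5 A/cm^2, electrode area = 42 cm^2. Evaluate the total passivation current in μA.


I = i_pass * A, then convert A → μA (×10^6)
I = 5.938×10^-5 * 42 * 10^6 = 2493.96 μA

2493.96 μA


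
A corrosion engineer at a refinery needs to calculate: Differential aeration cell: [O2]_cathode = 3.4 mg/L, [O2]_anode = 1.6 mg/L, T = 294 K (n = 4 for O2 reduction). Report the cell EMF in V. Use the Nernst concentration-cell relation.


Apply the Nernst concentration-cell relation: E = (RT/nF)*ln(C_cathode/C_anode)
RT/nF = 8.314*294/(4*96485) = 0.00633341 V
ln(3.4/1.6) = 0.75377
E = 0.00633341 * 0.75377 = 0.00477 V

0.00477 V
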